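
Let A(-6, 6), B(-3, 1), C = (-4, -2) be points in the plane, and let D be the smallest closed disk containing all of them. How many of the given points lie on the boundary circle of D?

Side lengths²: AB² = 34, AC² = 68, BC² = 10.
Since AC² = 68 ≥ 34 + 10 = 44, the angle opposite AC is not acute, so the smallest enclosing circle has AC as diameter.
Centre = midpoint of AC = (-5, 2), r² = 68/4 = 17.
The points at distance exactly r from the centre are A, C — 2 points.

2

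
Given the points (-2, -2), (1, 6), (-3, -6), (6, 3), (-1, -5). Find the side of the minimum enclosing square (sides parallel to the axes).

12

The bounding box has width 9 and height 12.
An axis-aligned square enclosing the set must have side ≥ max(width, height).
So the minimum side is max(9, 12) = 12.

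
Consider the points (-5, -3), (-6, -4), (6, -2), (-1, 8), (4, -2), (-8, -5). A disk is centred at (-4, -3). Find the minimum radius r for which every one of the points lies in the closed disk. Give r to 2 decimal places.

The required radius is the distance from (-4, -3) to the farthest point.
Squared distances: 1, 5, 101, 130, 65, 20.
Maximum is 130, attained at (-1, 8).
r = √130 ≈ 11.40.

11.40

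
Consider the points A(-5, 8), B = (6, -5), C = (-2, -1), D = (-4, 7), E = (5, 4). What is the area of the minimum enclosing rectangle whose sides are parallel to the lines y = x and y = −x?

144

In coordinates u = x + y, v = x − y the rectangle is axis-aligned; the map (x,y)→(u,v) scales areas by 2.
u-values: 3, 1, -3, 3, 9; range = 9 − (-3) = 12.
v-values: -13, 11, -1, -11, 1; range = 11 − (-13) = 24.
Area = (12 × 24) / 2 = 144.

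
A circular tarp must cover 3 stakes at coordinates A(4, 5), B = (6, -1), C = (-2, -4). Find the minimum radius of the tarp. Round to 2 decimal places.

5.41

Side lengths²: AB² = 40, AC² = 117, BC² = 73.
Since AC² = 117 ≥ 73 + 40 = 113, the angle opposite AC is not acute, so the smallest enclosing circle has AC as diameter.
Centre = midpoint of AC = (1, 0.5), r² = 117/4 = 29.25.
r = √(29.25) ≈ 5.41.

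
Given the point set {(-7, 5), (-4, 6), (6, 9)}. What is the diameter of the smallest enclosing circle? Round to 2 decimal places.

13.60

Call the three points A, B, C in the order given.
Side lengths²: AB² = 10, AC² = 185, BC² = 109.
Since AC² = 185 ≥ 109 + 10 = 119, the angle opposite AC is not acute, so the smallest enclosing circle has AC as diameter.
Centre = midpoint of AC = (-0.5, 7), r² = 185/4 = 46.25.
Diameter = 2r = 2√(46.25) ≈ 13.60.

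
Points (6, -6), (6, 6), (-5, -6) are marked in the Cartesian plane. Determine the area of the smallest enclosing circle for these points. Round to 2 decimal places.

208.13

Call the three points A, B, C in the order given.
Side lengths²: AB² = 144, AC² = 121, BC² = 265.
Since BC² = 265 ≥ 144 + 121 = 265, the angle opposite BC is not acute, so the smallest enclosing circle has BC as diameter.
Centre = midpoint of BC = (0.5, 0), r² = 265/4 = 66.25.
Area = π·r² = π·66.25 ≈ 208.13.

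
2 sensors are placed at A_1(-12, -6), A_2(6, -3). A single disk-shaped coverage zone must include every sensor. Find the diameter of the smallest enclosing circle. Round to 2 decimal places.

18.25

The smallest circle enclosing two points has them as diameter endpoints.
Centre = midpoint = (-3, -4.5); r² = |A_1A_2|²/4 = 333/4 = 83.25.
Diameter = 2r = 2√(83.25) ≈ 18.25.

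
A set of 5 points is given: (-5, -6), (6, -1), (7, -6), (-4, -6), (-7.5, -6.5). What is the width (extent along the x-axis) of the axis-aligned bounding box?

14.5

max x = 7, min x = -7.5, so width = 14.5.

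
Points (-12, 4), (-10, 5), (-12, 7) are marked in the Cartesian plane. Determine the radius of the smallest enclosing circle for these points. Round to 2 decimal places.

1.58

Call the three points A, B, C in the order given.
Side lengths²: AB² = 5, AC² = 9, BC² = 8.
Since AC² = 9 < 8 + 5 = 13, the triangle is acute, so the smallest enclosing circle is the circumcircle.
Circumcentre = (-11.5, 5.5), r² = 2.5.
r = √(2.5) ≈ 1.58.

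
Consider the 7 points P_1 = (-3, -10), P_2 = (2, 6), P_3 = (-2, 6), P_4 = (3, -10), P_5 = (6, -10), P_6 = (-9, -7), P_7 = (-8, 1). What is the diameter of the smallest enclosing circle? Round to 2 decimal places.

The minimum enclosing circle of a finite set is fixed by two of the points (as a diameter) or three (as a circumcircle).
The minimum enclosing circle is determined by three boundary points: P_2, P_5, P_6.
Their circumcentre is (-8/19, -59/19) with r² = 32045/361.
The farthest remaining point P_3 is at distance² 30829/361 ≤ 32045/361.
Diameter = 2r = 2√(32045/361) ≈ 18.84.

18.84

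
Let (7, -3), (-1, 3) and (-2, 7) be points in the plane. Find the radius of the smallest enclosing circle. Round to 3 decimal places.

6.727

Call the three points A, B, C in the order given.
Side lengths²: AB² = 100, AC² = 181, BC² = 17.
Since AC² = 181 ≥ 100 + 17 = 117, the angle opposite AC is not acute, so the smallest enclosing circle has AC as diameter.
Centre = midpoint of AC = (2.5, 2), r² = 181/4 = 45.25.
r = √(45.25) ≈ 6.727.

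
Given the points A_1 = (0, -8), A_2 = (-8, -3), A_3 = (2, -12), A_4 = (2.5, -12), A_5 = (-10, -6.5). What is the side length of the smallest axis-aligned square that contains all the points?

12.5

The bounding box has width 12.5 and height 9.
An axis-aligned square enclosing the set must have side ≥ max(width, height).
So the minimum side is max(12.5, 9) = 12.5.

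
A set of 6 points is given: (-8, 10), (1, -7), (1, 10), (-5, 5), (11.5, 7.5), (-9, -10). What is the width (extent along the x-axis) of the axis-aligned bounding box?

max x = 11.5, min x = -9, so width = 20.5.

20.5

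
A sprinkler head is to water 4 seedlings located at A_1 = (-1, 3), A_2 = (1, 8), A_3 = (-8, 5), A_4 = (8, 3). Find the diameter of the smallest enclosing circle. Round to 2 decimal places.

16.12

A smallest enclosing disk is always determined by at most three of the input points on its boundary.
The farthest pair is A_3–A_4 with squared distance 260. The circle on this segment as diameter has centre (0, 4) and r² = 260/4 = 65.
Check A_1: distance² to centre = 2 ≤ 65, so it lies inside.
All remaining points lie in this disk, and no smaller disk contains both endpoints, so this is the minimum enclosing circle.
Diameter = 2r = 2√65 ≈ 16.12.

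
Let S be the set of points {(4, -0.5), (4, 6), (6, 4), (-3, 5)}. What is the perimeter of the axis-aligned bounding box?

31

Width = max x − min x = 6 − (-3) = 9.
Height = max y − min y = 6 − (-0.5) = 6.5.
Perimeter = 2(9 + 6.5) = 31.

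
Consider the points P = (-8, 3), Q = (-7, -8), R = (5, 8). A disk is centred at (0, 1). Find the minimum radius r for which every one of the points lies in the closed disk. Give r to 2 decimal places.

11.40

The required radius is the distance from (0, 1) to the farthest point.
Squared distances: 68, 130, 74.
Maximum is 130, attained at Q.
r = √130 ≈ 11.40.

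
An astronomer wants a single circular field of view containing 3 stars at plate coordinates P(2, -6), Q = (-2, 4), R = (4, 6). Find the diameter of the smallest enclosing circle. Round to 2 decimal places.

12.19

Side lengths²: PQ² = 116, PR² = 148, QR² = 40.
Since PR² = 148 < 116 + 40 = 156, the triangle is acute, so the smallest enclosing circle is the circumcircle.
Circumcentre = (45/17, 1/17), r² = 10730/289.
Diameter = 2r = 2√(10730/289) ≈ 12.19.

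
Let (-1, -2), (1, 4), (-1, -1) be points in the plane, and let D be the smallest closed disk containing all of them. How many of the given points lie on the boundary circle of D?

Call the three points A, B, C in the order given.
Side lengths²: AB² = 40, AC² = 1, BC² = 29.
Since AB² = 40 ≥ 29 + 1 = 30, the angle opposite AB is not acute, so the smallest enclosing circle has AB as diameter.
Centre = midpoint of AB = (0, 1), r² = 40/4 = 10.
The points at distance exactly r from the centre are (-1, -2), (1, 4) — 2 points.

2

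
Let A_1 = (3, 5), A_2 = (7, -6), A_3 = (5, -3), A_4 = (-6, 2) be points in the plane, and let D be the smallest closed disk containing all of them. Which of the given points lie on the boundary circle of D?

A_2, A_4

By Welzl's lemma the MEC is supported by two points (diametrically opposite) or three points (on a circumcircle).
The farthest pair is A_2–A_4 with squared distance 233. The circle on this segment as diameter has centre (0.5, -2) and r² = 233/4 = 58.25.
Check A_1: distance² to centre = 55.25 ≤ 58.25, so it lies inside.
All remaining points lie in this disk, and no smaller disk contains both endpoints, so this is the minimum enclosing circle.
The points at distance exactly r from the centre are A_2, A_4 — 2 points.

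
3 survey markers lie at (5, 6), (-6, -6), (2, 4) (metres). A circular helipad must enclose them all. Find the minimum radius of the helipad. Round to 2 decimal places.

Call the three points A, B, C in the order given.
Side lengths²: AB² = 265, AC² = 13, BC² = 164.
Since AB² = 265 ≥ 164 + 13 = 177, the angle opposite AB is not acute, so the smallest enclosing circle has AB as diameter.
Centre = midpoint of AB = (-0.5, 0), r² = 265/4 = 66.25.
r = √(66.25) ≈ 8.14.

8.14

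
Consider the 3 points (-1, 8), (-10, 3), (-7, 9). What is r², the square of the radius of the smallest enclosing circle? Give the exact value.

Call the three points A, B, C in the order given.
Side lengths²: AB² = 106, AC² = 37, BC² = 45.
Since AB² = 106 ≥ 45 + 37 = 82, the angle opposite AB is not acute, so the smallest enclosing circle has AB as diameter.
Centre = midpoint of AB = (-5.5, 5.5), r² = 106/4 = 26.5.

26.5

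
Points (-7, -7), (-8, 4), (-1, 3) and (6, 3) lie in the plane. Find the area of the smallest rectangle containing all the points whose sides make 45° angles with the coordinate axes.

In coordinates u = x + y, v = x − y the rectangle is axis-aligned; the map (x,y)→(u,v) scales areas by 2.
u-values: -14, -4, 2, 9; range = 9 − (-14) = 23.
v-values: 0, -12, -4, 3; range = 3 − (-12) = 15.
Area = (23 × 15) / 2 = 172.5.

172.5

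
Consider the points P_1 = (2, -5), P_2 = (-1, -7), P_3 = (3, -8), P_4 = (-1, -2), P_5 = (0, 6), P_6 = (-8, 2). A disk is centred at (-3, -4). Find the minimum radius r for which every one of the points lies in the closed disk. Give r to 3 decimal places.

The required radius is the distance from (-3, -4) to the farthest point.
Squared distances: 26, 13, 52, 8, 109, 61.
Maximum is 109, attained at P_5.
r = √109 ≈ 10.440.

10.440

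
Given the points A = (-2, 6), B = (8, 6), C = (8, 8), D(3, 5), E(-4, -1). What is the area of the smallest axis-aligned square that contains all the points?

The bounding box has width 12 and height 9.
An axis-aligned square enclosing the set must have side ≥ max(width, height).
So the minimum side is max(12, 9) = 12.
Area = 12² = 144.

144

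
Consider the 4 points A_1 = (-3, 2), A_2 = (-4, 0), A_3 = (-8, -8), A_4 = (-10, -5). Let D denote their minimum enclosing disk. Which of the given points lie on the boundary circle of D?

A_1, A_3

A smallest enclosing disk is always determined by at most three of the input points on its boundary.
The farthest pair is A_1–A_3 with squared distance 125. The circle on this segment as diameter has centre (-5.5, -3) and r² = 125/4 = 31.25.
Check A_2: distance² to centre = 11.25 ≤ 31.25, so it lies inside.
All remaining points lie in this disk, and no smaller disk contains both endpoints, so this is the minimum enclosing circle.
The points at distance exactly r from the centre are A_1, A_3 — 2 points.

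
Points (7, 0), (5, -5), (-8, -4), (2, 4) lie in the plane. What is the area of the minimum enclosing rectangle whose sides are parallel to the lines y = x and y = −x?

In coordinates u = x + y, v = x − y the rectangle is axis-aligned; the map (x,y)→(u,v) scales areas by 2.
u-values: 7, 0, -12, 6; range = 7 − (-12) = 19.
v-values: 7, 10, -4, -2; range = 10 − (-4) = 14.
Area = (19 × 14) / 2 = 133.

133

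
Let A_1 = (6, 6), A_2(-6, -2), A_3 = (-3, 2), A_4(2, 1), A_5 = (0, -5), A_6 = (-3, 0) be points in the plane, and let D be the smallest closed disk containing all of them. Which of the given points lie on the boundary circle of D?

The minimum enclosing circle of a finite set is fixed by two of the points (as a diameter) or three (as a circumcircle).
The farthest pair is A_1–A_2 with squared distance 208. The circle on this segment as diameter has centre (0, 2) and r² = 208/4 = 52.
Check A_3: distance² to centre = 9 ≤ 52, so it lies inside.
All remaining points lie in this disk, and no smaller disk contains both endpoints, so this is the minimum enclosing circle.
The points at distance exactly r from the centre are A_1, A_2 — 2 points.

A_1, A_2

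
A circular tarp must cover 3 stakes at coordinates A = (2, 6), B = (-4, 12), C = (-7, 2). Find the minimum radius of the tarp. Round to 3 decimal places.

5.593

Side lengths²: AB² = 72, AC² = 97, BC² = 109.
Since BC² = 109 < 97 + 72 = 169, the triangle is acute, so the smallest enclosing circle is the circumcircle.
Circumcentre = (-93/26, 167/26), r² = 10573/338.
r = √(10573/338) ≈ 5.593.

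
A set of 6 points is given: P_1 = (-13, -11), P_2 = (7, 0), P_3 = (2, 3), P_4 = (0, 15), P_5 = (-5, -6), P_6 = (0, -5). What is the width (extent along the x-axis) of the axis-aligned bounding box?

max x = 7, min x = -13, so width = 20.

20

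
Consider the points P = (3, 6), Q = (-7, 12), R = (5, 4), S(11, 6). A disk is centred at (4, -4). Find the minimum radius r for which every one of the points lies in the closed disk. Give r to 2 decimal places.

The required radius is the distance from (4, -4) to the farthest point.
Squared distances: 101, 377, 65, 149.
Maximum is 377, attained at Q.
r = √377 ≈ 19.42.

19.42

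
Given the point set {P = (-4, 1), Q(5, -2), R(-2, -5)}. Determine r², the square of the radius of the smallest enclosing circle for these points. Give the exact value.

Side lengths²: PQ² = 90, PR² = 40, QR² = 58.
Since PQ² = 90 < 58 + 40 = 98, the triangle is acute, so the smallest enclosing circle is the circumcircle.
Circumcentre = (0.375, -0.875), r² = 22.65625.

22.65625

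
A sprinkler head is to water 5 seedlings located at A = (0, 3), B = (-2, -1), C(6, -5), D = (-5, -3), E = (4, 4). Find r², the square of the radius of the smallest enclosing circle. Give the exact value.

By Welzl's lemma the MEC is supported by two points (diametrically opposite) or three points (on a circumcircle).
The minimum enclosing circle is determined by three boundary points: C, D, E.
Their circumcentre is (37/38, -53/38) with r² = 27625/722.
The farthest remaining point A is at distance² 14629/722 ≤ 27625/722.

27625/722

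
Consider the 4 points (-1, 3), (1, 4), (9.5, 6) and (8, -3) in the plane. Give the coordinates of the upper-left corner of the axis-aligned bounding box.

(-1, 6)

x-range [-1, 9.5], y-range [-3, 6].
The upper-left corner is (-1, 6).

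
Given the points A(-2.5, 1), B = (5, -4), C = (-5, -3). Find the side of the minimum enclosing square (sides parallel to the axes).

The bounding box has width 10 and height 5.
An axis-aligned square enclosing the set must have side ≥ max(width, height).
So the minimum side is max(10, 5) = 10.

10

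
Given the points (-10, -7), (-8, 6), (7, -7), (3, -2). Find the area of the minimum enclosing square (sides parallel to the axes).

The bounding box has width 17 and height 13.
An axis-aligned square enclosing the set must have side ≥ max(width, height).
So the minimum side is max(17, 13) = 17.
Area = 17² = 289.

289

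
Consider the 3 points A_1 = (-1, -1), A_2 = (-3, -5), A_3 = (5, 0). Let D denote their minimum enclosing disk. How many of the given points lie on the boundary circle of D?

2

Side lengths²: A_1A_2² = 20, A_1A_3² = 37, A_2A_3² = 89.
Since A_2A_3² = 89 ≥ 37 + 20 = 57, the angle opposite A_2A_3 is not acute, so the smallest enclosing circle has A_2A_3 as diameter.
Centre = midpoint of A_2A_3 = (1, -2.5), r² = 89/4 = 22.25.
The points at distance exactly r from the centre are A_2, A_3 — 2 points.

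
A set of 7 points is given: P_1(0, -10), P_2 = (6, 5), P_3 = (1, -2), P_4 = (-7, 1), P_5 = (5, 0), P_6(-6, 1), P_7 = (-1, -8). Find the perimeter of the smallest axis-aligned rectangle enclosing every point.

Width = max x − min x = 6 − (-7) = 13.
Height = max y − min y = 5 − (-10) = 15.
Perimeter = 2(13 + 15) = 56.

56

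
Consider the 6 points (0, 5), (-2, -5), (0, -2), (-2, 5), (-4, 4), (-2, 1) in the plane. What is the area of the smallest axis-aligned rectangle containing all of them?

40

x ranges over [-4, 0], width 4.
y ranges over [-5, 5], height 10.
Area = 4 × 10 = 40.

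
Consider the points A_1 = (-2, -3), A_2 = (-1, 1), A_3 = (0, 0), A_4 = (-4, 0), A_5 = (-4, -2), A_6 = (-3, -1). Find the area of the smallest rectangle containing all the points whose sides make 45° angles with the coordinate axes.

15

In coordinates u = x + y, v = x − y the rectangle is axis-aligned; the map (x,y)→(u,v) scales areas by 2.
u-values: -5, 0, 0, -4, -6, -4; range = 0 − (-6) = 6.
v-values: 1, -2, 0, -4, -2, -2; range = 1 − (-4) = 5.
Area = (6 × 5) / 2 = 15.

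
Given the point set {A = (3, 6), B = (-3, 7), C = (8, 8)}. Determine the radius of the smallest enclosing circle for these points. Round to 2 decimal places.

5.52

Side lengths²: AB² = 37, AC² = 29, BC² = 122.
Since BC² = 122 ≥ 37 + 29 = 66, the angle opposite BC is not acute, so the smallest enclosing circle has BC as diameter.
Centre = midpoint of BC = (2.5, 7.5), r² = 122/4 = 30.5.
r = √(30.5) ≈ 5.52.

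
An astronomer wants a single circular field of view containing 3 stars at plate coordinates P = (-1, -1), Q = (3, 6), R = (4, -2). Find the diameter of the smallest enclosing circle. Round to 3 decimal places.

8.498

Side lengths²: PQ² = 65, PR² = 26, QR² = 65.
Since QR² = 65 < 65 + 26 = 91, the triangle is acute, so the smallest enclosing circle is the circumcircle.
Circumcentre = (13/6, 11/6), r² = 325/18.
Diameter = 2r = 2√(325/18) ≈ 8.498.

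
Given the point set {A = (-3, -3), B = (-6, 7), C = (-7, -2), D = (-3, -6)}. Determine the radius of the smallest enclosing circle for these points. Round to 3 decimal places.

A smallest enclosing disk is always determined by at most three of the input points on its boundary.
The farthest pair is B–D with squared distance 178. The circle on this segment as diameter has centre (-4.5, 0.5) and r² = 178/4 = 44.5.
Check A: distance² to centre = 14.5 ≤ 44.5, so it lies inside.
All remaining points lie in this disk, and no smaller disk contains both endpoints, so this is the minimum enclosing circle.
r = √(44.5) ≈ 6.671.

6.671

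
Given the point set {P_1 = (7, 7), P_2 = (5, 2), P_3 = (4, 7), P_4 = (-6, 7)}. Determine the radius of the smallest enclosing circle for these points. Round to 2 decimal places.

6.51

The minimum enclosing circle of a finite set is fixed by two of the points (as a diameter) or three (as a circumcircle).
The minimum enclosing circle is determined by three boundary points: P_1, P_2, P_4.
Their circumcentre is (0.5, 6.7) with r² = 42.34.
The farthest remaining point P_3 is at distance² 12.34 ≤ 42.34.
r = √(42.34) ≈ 6.51.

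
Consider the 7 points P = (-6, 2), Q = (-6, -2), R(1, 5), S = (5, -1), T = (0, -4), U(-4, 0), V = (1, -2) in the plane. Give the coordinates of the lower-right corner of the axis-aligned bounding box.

(5, -4)

x-range [-6, 5], y-range [-4, 5].
The lower-right corner is (5, -4).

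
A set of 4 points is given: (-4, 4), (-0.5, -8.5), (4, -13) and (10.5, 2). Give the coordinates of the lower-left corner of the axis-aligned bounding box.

x-range [-4, 10.5], y-range [-13, 4].
The lower-left corner is (-4, -13).

(-4, -13)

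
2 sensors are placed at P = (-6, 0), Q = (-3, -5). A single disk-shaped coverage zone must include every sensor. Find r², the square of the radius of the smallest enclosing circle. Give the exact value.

8.5

The smallest circle enclosing two points has them as diameter endpoints.
Centre = midpoint = (-4.5, -2.5); r² = |PQ|²/4 = 34/4 = 8.5.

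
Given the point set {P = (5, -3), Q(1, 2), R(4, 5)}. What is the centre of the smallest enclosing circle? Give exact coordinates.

Side lengths²: PQ² = 41, PR² = 65, QR² = 18.
Since PR² = 65 ≥ 41 + 18 = 59, the angle opposite PR is not acute, so the smallest enclosing circle has PR as diameter.
Centre = midpoint of PR = (4.5, 1), r² = 65/4 = 16.25.
Centre = (4.5, 1).

(4.5, 1)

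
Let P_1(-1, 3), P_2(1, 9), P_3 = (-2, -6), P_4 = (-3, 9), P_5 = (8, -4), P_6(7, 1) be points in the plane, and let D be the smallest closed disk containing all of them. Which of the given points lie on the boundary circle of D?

The minimum enclosing circle is determined by three boundary points: P_3, P_4, P_5.
Their circumcentre is (125/76, 135/76) with r² = 213005/2888.
The farthest remaining point P_2 is at distance² 151901/2888 ≤ 213005/2888.
The points at distance exactly r from the centre are P_3, P_4, P_5 — 3 points.

P_3, P_4, P_5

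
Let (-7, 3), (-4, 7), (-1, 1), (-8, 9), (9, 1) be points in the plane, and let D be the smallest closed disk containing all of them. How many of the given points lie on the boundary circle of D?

2

The minimum enclosing circle of a finite set is fixed by two of the points (as a diameter) or three (as a circumcircle).
The farthest pair is (-8, 9)–(9, 1) with squared distance 353. The circle on this segment as diameter has centre (0.5, 5) and r² = 353/4 = 88.25.
Check (-7, 3): distance² to centre = 60.25 ≤ 88.25, so it lies inside.
All remaining points lie in this disk, and no smaller disk contains both endpoints, so this is the minimum enclosing circle.
The points at distance exactly r from the centre are (-8, 9), (9, 1) — 2 points.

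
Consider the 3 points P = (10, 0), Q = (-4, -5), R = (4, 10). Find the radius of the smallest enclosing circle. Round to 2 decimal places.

Side lengths²: PQ² = 221, PR² = 136, QR² = 289.
Since QR² = 289 < 221 + 136 = 357, the triangle is acute, so the smallest enclosing circle is the circumcircle.
Circumcentre = (1.5, 1.7), r² = 75.14.
r = √(75.14) ≈ 8.67.

8.67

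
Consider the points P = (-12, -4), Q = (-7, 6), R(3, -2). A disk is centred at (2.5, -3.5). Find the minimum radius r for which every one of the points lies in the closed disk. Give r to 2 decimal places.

The required radius is the distance from (2.5, -3.5) to the farthest point.
Squared distances: 210.5, 180.5, 2.5.
Maximum is 210.5, attained at P.
r = √(210.5) ≈ 14.51.

14.51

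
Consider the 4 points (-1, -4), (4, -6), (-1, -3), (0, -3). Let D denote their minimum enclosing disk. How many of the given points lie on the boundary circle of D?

2

By Welzl's lemma the MEC is supported by two points (diametrically opposite) or three points (on a circumcircle).
The farthest pair is (4, -6)–(-1, -3) with squared distance 34. The circle on this segment as diameter has centre (1.5, -4.5) and r² = 34/4 = 8.5.
Check (-1, -4): distance² to centre = 6.5 ≤ 8.5, so it lies inside.
All remaining points lie in this disk, and no smaller disk contains both endpoints, so this is the minimum enclosing circle.
The points at distance exactly r from the centre are (4, -6), (-1, -3) — 2 points.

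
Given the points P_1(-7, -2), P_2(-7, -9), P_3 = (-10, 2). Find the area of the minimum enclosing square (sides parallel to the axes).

The bounding box has width 3 and height 11.
An axis-aligned square enclosing the set must have side ≥ max(width, height).
So the minimum side is max(3, 11) = 11.
Area = 11² = 121.

121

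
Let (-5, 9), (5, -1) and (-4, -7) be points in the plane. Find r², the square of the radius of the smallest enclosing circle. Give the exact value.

66.82

Call the three points A, B, C in the order given.
Side lengths²: AB² = 200, AC² = 257, BC² = 117.
Since AC² = 257 < 200 + 117 = 317, the triangle is acute, so the smallest enclosing circle is the circumcircle.
Circumcentre = (-2.9, 1.1), r² = 66.82.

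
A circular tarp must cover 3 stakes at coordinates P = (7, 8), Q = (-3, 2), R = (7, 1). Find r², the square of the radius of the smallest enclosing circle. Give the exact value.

Side lengths²: PQ² = 136, PR² = 49, QR² = 101.
Since PQ² = 136 < 101 + 49 = 150, the triangle is acute, so the smallest enclosing circle is the circumcircle.
Circumcentre = (2.3, 4.5), r² = 34.34.

34.34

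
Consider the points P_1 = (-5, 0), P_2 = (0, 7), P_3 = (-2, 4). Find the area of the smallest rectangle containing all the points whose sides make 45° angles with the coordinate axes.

In coordinates u = x + y, v = x − y the rectangle is axis-aligned; the map (x,y)→(u,v) scales areas by 2.
u-values: -5, 7, 2; range = 7 − (-5) = 12.
v-values: -5, -7, -6; range = -5 − (-7) = 2.
Area = (12 × 2) / 2 = 12.

12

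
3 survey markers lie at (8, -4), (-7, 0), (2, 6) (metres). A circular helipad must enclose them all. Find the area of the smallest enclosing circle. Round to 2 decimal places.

Call the three points A, B, C in the order given.
Side lengths²: AB² = 241, AC² = 136, BC² = 117.
Since AB² = 241 < 136 + 117 = 253, the triangle is acute, so the smallest enclosing circle is the circumcircle.
Circumcentre = (25/42, -23/14), r² = 53261/882.
Area = π·r² = π·53261/882 ≈ 189.71.

189.71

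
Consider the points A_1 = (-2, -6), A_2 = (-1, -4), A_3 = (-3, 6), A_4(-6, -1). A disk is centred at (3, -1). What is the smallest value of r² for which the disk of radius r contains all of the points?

The required radius is the distance from (3, -1) to the farthest point.
Squared distances: 50, 25, 85, 81.
Maximum is 85, attained at A_3.

85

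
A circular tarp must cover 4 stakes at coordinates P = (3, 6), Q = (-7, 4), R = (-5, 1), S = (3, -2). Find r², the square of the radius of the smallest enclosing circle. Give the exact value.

35.36

A smallest enclosing disk is always determined by at most three of the input points on its boundary.
The minimum enclosing circle is determined by three boundary points: P, Q, S.
Their circumcentre is (-1.4, 2) with r² = 35.36.
The farthest remaining point R is at distance² 13.96 ≤ 35.36.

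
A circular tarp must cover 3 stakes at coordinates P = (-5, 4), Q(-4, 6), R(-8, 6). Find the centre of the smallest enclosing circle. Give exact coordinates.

Side lengths²: PQ² = 5, PR² = 13, QR² = 16.
Since QR² = 16 < 13 + 5 = 18, the triangle is acute, so the smallest enclosing circle is the circumcircle.
Circumcentre = (-6, 5.75), r² = 4.0625.
Centre = (-6, 5.75).

(-6, 5.75)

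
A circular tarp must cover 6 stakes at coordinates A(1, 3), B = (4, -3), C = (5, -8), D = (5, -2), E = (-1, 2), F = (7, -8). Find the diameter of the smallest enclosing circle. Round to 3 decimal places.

The minimum enclosing circle of a finite set is fixed by two of the points (as a diameter) or three (as a circumcircle).
The farthest pair is E–F with squared distance 164. The circle on this segment as diameter has centre (3, -3) and r² = 164/4 = 41.
Check A: distance² to centre = 40 ≤ 41, so it lies inside.
All remaining points lie in this disk, and no smaller disk contains both endpoints, so this is the minimum enclosing circle.
Diameter = 2r = 2√41 ≈ 12.806.

12.806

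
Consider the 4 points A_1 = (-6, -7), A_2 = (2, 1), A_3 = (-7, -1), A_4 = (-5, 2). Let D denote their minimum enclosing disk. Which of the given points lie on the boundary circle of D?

The minimum enclosing circle is determined by three boundary points: A_1, A_2, A_4.
Their circumcentre is (-2.125, -2.875) with r² = 32.03125.
The farthest remaining point A_3 is at distance² 27.28125 ≤ 32.03125.
The points at distance exactly r from the centre are A_1, A_2, A_4 — 3 points.

A_1, A_2, A_4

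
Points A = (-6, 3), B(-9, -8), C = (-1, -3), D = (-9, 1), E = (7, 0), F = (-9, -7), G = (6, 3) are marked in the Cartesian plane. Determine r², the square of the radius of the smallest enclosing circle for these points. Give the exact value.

The minimum enclosing circle of a finite set is fixed by two of the points (as a diameter) or three (as a circumcircle).
The farthest pair is B–G with squared distance 346. The circle on this segment as diameter has centre (-1.5, -2.5) and r² = 346/4 = 86.5.
Check A: distance² to centre = 50.5 ≤ 86.5, so it lies inside.
All remaining points lie in this disk, and no smaller disk contains both endpoints, so this is the minimum enclosing circle.

86.5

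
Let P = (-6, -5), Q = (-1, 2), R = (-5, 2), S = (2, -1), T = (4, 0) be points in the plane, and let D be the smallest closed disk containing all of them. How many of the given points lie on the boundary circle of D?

By Welzl's lemma the MEC is supported by two points (diametrically opposite) or three points (on a circumcircle).
The minimum enclosing circle is determined by three boundary points: P, R, T.
Their circumcentre is (-31/26, -55/26) with r² = 10625/338.
The farthest remaining point Q is at distance² 5737/338 ≤ 10625/338.
The points at distance exactly r from the centre are P, R, T — 3 points.

3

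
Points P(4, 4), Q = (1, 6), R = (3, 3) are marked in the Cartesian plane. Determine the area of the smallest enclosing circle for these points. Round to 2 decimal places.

Side lengths²: PQ² = 13, PR² = 2, QR² = 13.
Since QR² = 13 < 13 + 2 = 15, the triangle is acute, so the smallest enclosing circle is the circumcircle.
Circumcentre = (2.3, 4.7), r² = 3.38.
Area = π·r² = π·3.38 ≈ 10.62.

10.62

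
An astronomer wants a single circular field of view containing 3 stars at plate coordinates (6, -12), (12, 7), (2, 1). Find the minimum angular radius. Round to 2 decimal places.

9.96

Call the three points A, B, C in the order given.
Side lengths²: AB² = 397, AC² = 185, BC² = 136.
Since AB² = 397 ≥ 185 + 136 = 321, the angle opposite AB is not acute, so the smallest enclosing circle has AB as diameter.
Centre = midpoint of AB = (9, -2.5), r² = 397/4 = 99.25.
r = √(99.25) ≈ 9.96.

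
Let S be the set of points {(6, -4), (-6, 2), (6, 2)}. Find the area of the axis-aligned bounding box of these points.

72

x ranges over [-6, 6], width 12.
y ranges over [-4, 2], height 6.
Area = 12 × 6 = 72.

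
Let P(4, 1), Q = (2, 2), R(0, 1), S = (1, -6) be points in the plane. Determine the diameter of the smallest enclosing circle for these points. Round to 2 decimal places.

A smallest enclosing disk is always determined by at most three of the input points on its boundary.
The farthest pair is Q–S with squared distance 65. The circle on this segment as diameter has centre (1.5, -2) and r² = 65/4 = 16.25.
Check P: distance² to centre = 15.25 ≤ 16.25, so it lies inside.
All remaining points lie in this disk, and no smaller disk contains both endpoints, so this is the minimum enclosing circle.
Diameter = 2r = 2√(16.25) ≈ 8.06.

8.06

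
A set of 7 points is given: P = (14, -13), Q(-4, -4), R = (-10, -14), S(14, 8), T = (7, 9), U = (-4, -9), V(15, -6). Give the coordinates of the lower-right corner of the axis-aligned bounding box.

(15, -14)

x-range [-10, 15], y-range [-14, 9].
The lower-right corner is (15, -14).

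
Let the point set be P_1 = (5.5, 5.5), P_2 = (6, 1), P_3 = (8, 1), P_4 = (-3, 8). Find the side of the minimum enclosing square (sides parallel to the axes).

The bounding box has width 11 and height 7.
An axis-aligned square enclosing the set must have side ≥ max(width, height).
So the minimum side is max(11, 7) = 11.

11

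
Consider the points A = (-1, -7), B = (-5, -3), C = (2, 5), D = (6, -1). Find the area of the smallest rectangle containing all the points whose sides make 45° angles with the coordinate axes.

In coordinates u = x + y, v = x − y the rectangle is axis-aligned; the map (x,y)→(u,v) scales areas by 2.
u-values: -8, -8, 7, 5; range = 7 − (-8) = 15.
v-values: 6, -2, -3, 7; range = 7 − (-3) = 10.
Area = (15 × 10) / 2 = 75.

75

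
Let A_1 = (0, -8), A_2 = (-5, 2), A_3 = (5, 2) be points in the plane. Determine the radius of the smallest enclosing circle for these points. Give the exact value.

6.25

Side lengths²: A_1A_2² = 125, A_1A_3² = 125, A_2A_3² = 100.
Since A_1A_3² = 125 < 125 + 100 = 225, the triangle is acute, so the smallest enclosing circle is the circumcircle.
Circumcentre = (0, -1.75), r² = 39.0625.
r = √(39.0625) = 6.25.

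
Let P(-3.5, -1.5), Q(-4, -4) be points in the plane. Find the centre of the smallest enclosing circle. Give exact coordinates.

The smallest circle enclosing two points has them as diameter endpoints.
Centre = midpoint = (-3.75, -2.75); r² = |PQ|²/4 = 6.5/4 = 1.625.
Centre = (-3.75, -2.75).

(-3.75, -2.75)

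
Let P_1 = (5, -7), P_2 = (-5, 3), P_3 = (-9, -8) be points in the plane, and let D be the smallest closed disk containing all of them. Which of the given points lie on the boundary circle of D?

P_1, P_2, P_3

Side lengths²: P_1P_2² = 200, P_1P_3² = 197, P_2P_3² = 137.
Since P_1P_2² = 200 < 197 + 137 = 334, the triangle is acute, so the smallest enclosing circle is the circumcircle.
Circumcentre = (-67/30, -127/30), r² = 26989/450.
The points at distance exactly r from the centre are P_1, P_2, P_3 — 3 points.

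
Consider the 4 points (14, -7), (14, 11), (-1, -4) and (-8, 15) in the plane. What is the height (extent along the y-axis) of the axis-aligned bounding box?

22

max y = 15, min y = -7, so height = 22.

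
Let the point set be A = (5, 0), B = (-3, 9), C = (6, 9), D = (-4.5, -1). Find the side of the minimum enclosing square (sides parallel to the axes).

10.5

The bounding box has width 10.5 and height 10.
An axis-aligned square enclosing the set must have side ≥ max(width, height).
So the minimum side is max(10.5, 10) = 10.5.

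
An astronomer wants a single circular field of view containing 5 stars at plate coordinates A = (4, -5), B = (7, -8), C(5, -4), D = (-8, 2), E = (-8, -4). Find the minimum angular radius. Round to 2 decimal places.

9.01

The farthest pair is B–D with squared distance 325. The circle on this segment as diameter has centre (-0.5, -3) and r² = 325/4 = 81.25.
Check A: distance² to centre = 24.25 ≤ 81.25, so it lies inside.
All remaining points lie in this disk, and no smaller disk contains both endpoints, so this is the minimum enclosing circle.
r = √(81.25) ≈ 9.01.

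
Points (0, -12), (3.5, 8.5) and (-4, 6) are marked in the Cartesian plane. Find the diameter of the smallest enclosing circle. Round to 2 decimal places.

Call the three points A, B, C in the order given.
Side lengths²: AB² = 432.5, AC² = 340, BC² = 62.5.
Since AB² = 432.5 ≥ 340 + 62.5 = 402.5, the angle opposite AB is not acute, so the smallest enclosing circle has AB as diameter.
Centre = midpoint of AB = (1.75, -1.75), r² = 432.5/4 = 108.125.
Diameter = 2r = 2√(108.125) ≈ 20.80.

20.80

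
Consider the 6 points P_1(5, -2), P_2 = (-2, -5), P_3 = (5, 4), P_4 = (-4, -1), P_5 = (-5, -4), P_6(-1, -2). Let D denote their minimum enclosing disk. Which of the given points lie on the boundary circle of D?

P_3, P_5

The minimum enclosing circle of a finite set is fixed by two of the points (as a diameter) or three (as a circumcircle).
The farthest pair is P_3–P_5 with squared distance 164. The circle on this segment as diameter has centre (0, 0) and r² = 164/4 = 41.
Check P_1: distance² to centre = 29 ≤ 41, so it lies inside.
All remaining points lie in this disk, and no smaller disk contains both endpoints, so this is the minimum enclosing circle.
The points at distance exactly r from the centre are P_3, P_5 — 2 points.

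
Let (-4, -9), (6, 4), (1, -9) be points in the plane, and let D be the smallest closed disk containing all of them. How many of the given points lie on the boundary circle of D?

2

Call the three points A, B, C in the order given.
Side lengths²: AB² = 269, AC² = 25, BC² = 194.
Since AB² = 269 ≥ 194 + 25 = 219, the angle opposite AB is not acute, so the smallest enclosing circle has AB as diameter.
Centre = midpoint of AB = (1, -2.5), r² = 269/4 = 67.25.
The points at distance exactly r from the centre are (-4, -9), (6, 4) — 2 points.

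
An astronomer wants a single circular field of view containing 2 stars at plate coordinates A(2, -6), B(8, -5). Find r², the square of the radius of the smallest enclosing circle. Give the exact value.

The smallest circle enclosing two points has them as diameter endpoints.
Centre = midpoint = (5, -5.5); r² = |AB|²/4 = 37/4 = 9.25.

9.25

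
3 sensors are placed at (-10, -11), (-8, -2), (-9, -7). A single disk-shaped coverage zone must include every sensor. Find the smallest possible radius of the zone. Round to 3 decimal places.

4.610

Call the three points A, B, C in the order given.
Side lengths²: AB² = 85, AC² = 17, BC² = 26.
Since AB² = 85 ≥ 26 + 17 = 43, the angle opposite AB is not acute, so the smallest enclosing circle has AB as diameter.
Centre = midpoint of AB = (-9, -6.5), r² = 85/4 = 21.25.
r = √(21.25) ≈ 4.610.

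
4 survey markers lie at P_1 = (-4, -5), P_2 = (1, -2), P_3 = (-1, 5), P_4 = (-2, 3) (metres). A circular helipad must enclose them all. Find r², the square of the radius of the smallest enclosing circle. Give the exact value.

27.25

The farthest pair is P_1–P_3 with squared distance 109. The circle on this segment as diameter has centre (-2.5, 0) and r² = 109/4 = 27.25.
Check P_2: distance² to centre = 16.25 ≤ 27.25, so it lies inside.
All remaining points lie in this disk, and no smaller disk contains both endpoints, so this is the minimum enclosing circle.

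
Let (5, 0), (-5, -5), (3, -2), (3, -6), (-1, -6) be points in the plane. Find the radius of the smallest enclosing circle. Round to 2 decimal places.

The minimum enclosing circle of a finite set is fixed by two of the points (as a diameter) or three (as a circumcircle).
The farthest pair is (5, 0)–(-5, -5) with squared distance 125. The circle on this segment as diameter has centre (0, -2.5) and r² = 125/4 = 31.25.
Check (3, -2): distance² to centre = 9.25 ≤ 31.25, so it lies inside.
All remaining points lie in this disk, and no smaller disk contains both endpoints, so this is the minimum enclosing circle.
r = √(31.25) ≈ 5.59.

5.59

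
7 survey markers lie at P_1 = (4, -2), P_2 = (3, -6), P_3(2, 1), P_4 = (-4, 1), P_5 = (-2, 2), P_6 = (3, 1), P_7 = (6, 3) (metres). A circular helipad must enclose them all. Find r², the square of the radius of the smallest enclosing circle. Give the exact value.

32.5

A smallest enclosing disk is always determined by at most three of the input points on its boundary.
The minimum enclosing circle is determined by three boundary points: P_2, P_4, P_7.
Their circumcentre is (1.5, -0.5) with r² = 32.5.
The farthest remaining point P_5 is at distance² 18.5 ≤ 32.5.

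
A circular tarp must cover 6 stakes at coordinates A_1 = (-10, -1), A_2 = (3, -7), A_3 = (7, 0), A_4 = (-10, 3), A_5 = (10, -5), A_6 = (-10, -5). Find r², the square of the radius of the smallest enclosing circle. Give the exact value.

116

A smallest enclosing disk is always determined by at most three of the input points on its boundary.
The farthest pair is A_4–A_5 with squared distance 464. The circle on this segment as diameter has centre (0, -1) and r² = 464/4 = 116.
Check A_1: distance² to centre = 100 ≤ 116, so it lies inside.
All remaining points lie in this disk, and no smaller disk contains both endpoints, so this is the minimum enclosing circle.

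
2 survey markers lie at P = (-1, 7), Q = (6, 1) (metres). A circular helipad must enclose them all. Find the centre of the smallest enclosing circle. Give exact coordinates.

(2.5, 4)

The smallest circle enclosing two points has them as diameter endpoints.
Centre = midpoint = (2.5, 4); r² = |PQ|²/4 = 85/4 = 21.25.
Centre = (2.5, 4).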